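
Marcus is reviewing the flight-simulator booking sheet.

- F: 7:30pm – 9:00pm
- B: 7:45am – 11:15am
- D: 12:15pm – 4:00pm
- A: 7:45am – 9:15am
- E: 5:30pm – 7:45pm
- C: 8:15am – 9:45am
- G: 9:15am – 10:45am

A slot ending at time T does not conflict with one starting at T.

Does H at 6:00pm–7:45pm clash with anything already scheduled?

A: ends 9:15am at or before H starts 6:00pm → clear.
B: ends 11:15am at or before H starts 6:00pm → clear.
C: ends 9:45am at or before H starts 6:00pm → clear.
G: ends 10:45am at or before H starts 6:00pm → clear.
D: ends 4:00pm at or before H starts 6:00pm → clear.
E: starts 5:30pm before H ends 7:45pm, and ends 7:45pm after H starts 6:00pm → overlap.
F: starts 7:30pm before H ends 7:45pm, and ends 9:00pm after H starts 6:00pm → overlap.
H overlaps E, F.

Yes — it overlaps E, F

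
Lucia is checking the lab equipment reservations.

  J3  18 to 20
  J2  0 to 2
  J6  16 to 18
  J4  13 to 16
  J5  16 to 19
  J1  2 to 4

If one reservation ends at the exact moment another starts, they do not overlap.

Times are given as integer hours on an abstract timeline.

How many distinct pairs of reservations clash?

Check each pair: they overlap iff neither finishes before the other starts.
Sorted by start: J2, J1, J4, J5, J6, J3.
J1 starts exactly when J2 ends (back-to-back, no overlap), so nothing later overlaps J2 either.
J4 starts after J1 ends, so nothing later overlaps J1 either.
J5 starts exactly when J4 ends (back-to-back, no overlap), so nothing later overlaps J4 either.
J6 starts before J5 ends → J5 and J6 overlap.
J3 starts before J5 ends → J5 and J3 overlap.
J3 starts exactly when J6 ends (back-to-back, no overlap).
Overlapping pairs: J3 & J5, J5 & J6 — 2 in total.

2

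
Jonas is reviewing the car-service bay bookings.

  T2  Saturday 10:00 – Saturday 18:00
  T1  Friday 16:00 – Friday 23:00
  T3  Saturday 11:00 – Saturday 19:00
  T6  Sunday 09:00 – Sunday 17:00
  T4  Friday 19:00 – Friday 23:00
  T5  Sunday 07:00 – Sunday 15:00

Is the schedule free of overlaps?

Sorted by start: T1, T4, T2, T3, T5, T6.
T4 starts before T1 ends → T1 and T4 overlap.
That's a conflict, so the schedule is not conflict-free.

No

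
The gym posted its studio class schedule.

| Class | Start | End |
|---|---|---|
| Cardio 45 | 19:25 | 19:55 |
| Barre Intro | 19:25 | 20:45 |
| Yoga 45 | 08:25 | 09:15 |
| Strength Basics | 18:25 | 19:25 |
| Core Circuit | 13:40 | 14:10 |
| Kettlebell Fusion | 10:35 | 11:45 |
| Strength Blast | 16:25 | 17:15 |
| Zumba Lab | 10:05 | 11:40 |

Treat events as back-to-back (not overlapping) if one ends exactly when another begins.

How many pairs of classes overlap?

Check each pair: they overlap iff neither finishes before the other starts.
Sorted by start: Yoga 45, Zumba Lab, Kettlebell Fusion, Core Circuit, Strength Blast, Strength Basics, Barre Intro, Cardio 45.
Zumba Lab starts after Yoga 45 ends, so Yoga 45 has no further overlaps.
Kettlebell Fusion starts before Zumba Lab ends → Zumba Lab and Kettlebell Fusion overlap.
Core Circuit starts after Zumba Lab ends, so Zumba Lab has no further overlaps.
Core Circuit starts after Kettlebell Fusion ends, so Kettlebell Fusion has no further overlaps.
Strength Blast starts after Core Circuit ends, so Core Circuit has no further overlaps.
Strength Basics starts after Strength Blast ends, so Strength Blast has no further overlaps.
Barre Intro starts exactly when Strength Basics ends (back-to-back, no overlap), so Strength Basics has no further overlaps.
Cardio 45 starts before Barre Intro ends → Barre Intro and Cardio 45 overlap.
Overlapping pairs: Barre Intro & Cardio 45, Kettlebell Fusion & Zumba Lab — 2 in total.

2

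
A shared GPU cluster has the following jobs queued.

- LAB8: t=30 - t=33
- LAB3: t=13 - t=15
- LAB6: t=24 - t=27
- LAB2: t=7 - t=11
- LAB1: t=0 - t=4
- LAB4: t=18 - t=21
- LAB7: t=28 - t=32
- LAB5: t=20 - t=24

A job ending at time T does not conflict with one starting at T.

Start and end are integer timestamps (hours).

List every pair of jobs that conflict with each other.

LAB4 & LAB5, LAB7 & LAB8

Two intervals overlap when each starts before the other ends.
Sorted by start: LAB1, LAB2, LAB3, LAB4, LAB5, LAB6, LAB7, LAB8.
LAB2 starts after LAB1 ends — done with LAB1.
LAB3 starts after LAB2 ends — done with LAB2.
LAB4 starts after LAB3 ends — done with LAB3.
LAB5 starts before LAB4 ends → LAB4 and LAB5 overlap.
LAB6 starts after LAB4 ends — done with LAB4.
LAB6 starts exactly when LAB5 ends (back-to-back, no overlap) — done with LAB5.
LAB7 starts after LAB6 ends — done with LAB6.
LAB8 starts before LAB7 ends → LAB7 and LAB8 overlap.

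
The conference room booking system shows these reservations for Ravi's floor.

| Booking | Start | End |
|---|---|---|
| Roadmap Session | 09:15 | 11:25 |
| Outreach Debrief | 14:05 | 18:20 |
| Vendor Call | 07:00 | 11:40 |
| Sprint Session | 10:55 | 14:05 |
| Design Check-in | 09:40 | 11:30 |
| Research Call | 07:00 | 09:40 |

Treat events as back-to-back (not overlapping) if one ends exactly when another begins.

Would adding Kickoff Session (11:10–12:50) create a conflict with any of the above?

Yes — it overlaps Design Check-in, Roadmap Session, Sprint Session, Vendor Call

Research Call: ends 09:40 at or before Kickoff Session starts 11:10 → clear.
Vendor Call: starts 07:00 before Kickoff Session ends 12:50, and ends 11:40 after Kickoff Session starts 11:10 → overlap.
Roadmap Session: starts 09:15 before Kickoff Session ends 12:50, and ends 11:25 after Kickoff Session starts 11:10 → overlap.
Design Check-in: starts 09:40 before Kickoff Session ends 12:50, and ends 11:30 after Kickoff Session starts 11:10 → overlap.
Sprint Session: starts 10:55 before Kickoff Session ends 12:50, and ends 14:05 after Kickoff Session starts 11:10 → overlap.
Outreach Debrief: starts 14:05 at or after Kickoff Session ends 12:50 → clear.
Kickoff Session overlaps Vendor Call, Roadmap Session, Sprint Session, Design Check-in.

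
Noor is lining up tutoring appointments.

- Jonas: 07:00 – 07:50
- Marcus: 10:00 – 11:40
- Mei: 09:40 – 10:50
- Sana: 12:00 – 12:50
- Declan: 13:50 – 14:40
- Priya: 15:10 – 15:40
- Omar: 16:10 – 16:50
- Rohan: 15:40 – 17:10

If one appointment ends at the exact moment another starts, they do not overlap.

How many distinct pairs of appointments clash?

Check each pair: they overlap iff neither finishes before the other starts.
Sorted by start: Jonas, Mei, Marcus, Sana, Declan, Priya, Rohan, Omar.
Mei starts after Jonas ends, so nothing later overlaps Jonas either.
Marcus starts before Mei ends → Mei and Marcus overlap.
Sana starts after Mei ends, so nothing later overlaps Mei either.
Sana starts after Marcus ends, so nothing later overlaps Marcus either.
Declan starts after Sana ends, so nothing later overlaps Sana either.
Priya starts after Declan ends, so nothing later overlaps Declan either.
Rohan starts exactly when Priya ends (back-to-back, no overlap), so nothing later overlaps Priya either.
Omar starts before Rohan ends → Rohan and Omar overlap.
Overlapping pairs: Marcus & Mei, Omar & Rohan — 2 in total.

2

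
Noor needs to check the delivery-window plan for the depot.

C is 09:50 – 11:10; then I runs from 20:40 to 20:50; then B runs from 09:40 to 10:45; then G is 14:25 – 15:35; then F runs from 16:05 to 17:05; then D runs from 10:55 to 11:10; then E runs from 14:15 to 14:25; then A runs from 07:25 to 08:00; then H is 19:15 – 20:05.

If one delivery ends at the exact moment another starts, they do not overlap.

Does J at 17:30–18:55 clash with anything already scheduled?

A: ends 08:00 at or before J starts 17:30 → clear.
B: ends 10:45 at or before J starts 17:30 → clear.
C: ends 11:10 at or before J starts 17:30 → clear.
D: ends 11:10 at or before J starts 17:30 → clear.
E: ends 14:25 at or before J starts 17:30 → clear.
G: ends 15:35 at or before J starts 17:30 → clear.
F: ends 17:05 at or before J starts 17:30 → clear.
H: starts 19:15 at or after J ends 18:55 → clear.
I: starts 20:40 at or after J ends 18:55 → clear.

No — it doesn't clash with anything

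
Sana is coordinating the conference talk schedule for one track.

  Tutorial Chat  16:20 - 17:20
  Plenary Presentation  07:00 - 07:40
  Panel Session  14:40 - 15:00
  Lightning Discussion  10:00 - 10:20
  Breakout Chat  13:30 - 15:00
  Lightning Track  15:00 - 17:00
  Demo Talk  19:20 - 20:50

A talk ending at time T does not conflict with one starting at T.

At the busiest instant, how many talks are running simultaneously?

Sweep the timeline, counting +1 at each start and −1 at each end (ends before starts at a tie):
07:00 start Plenary Presentation → 1
07:40 end Plenary Presentation → 0
10:00 start Lightning Discussion → 1
10:20 end Lightning Discussion → 0
13:30 start Breakout Chat → 1
14:40 start Panel Session → 2
15:00 end Breakout Chat → 1
15:00 end Panel Session → 0
15:00 start Lightning Track → 1
16:20 start Tutorial Chat → 2
17:00 end Lightning Track → 1
17:20 end Tutorial Chat → 0
19:20 start Demo Talk → 1
20:50 end Demo Talk → 0
Peak is 2, at 14:40 (Breakout Chat, Panel Session).

2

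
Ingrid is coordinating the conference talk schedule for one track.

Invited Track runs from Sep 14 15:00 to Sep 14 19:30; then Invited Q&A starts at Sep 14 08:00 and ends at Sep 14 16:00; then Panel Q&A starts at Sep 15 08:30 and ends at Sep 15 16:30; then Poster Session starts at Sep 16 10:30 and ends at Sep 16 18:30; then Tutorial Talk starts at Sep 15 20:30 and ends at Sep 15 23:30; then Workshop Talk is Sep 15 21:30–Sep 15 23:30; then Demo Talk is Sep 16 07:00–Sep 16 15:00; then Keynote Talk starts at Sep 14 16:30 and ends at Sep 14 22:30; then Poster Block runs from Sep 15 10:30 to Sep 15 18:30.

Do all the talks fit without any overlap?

Sorted by start: Invited Q&A, Invited Track, Keynote Talk, Panel Q&A, Poster Block, Tutorial Talk, Workshop Talk, Demo Talk, Poster Session.
Invited Track starts before Invited Q&A ends → Invited Q&A and Invited Track overlap.
That's a conflict, so the schedule is not conflict-free.

No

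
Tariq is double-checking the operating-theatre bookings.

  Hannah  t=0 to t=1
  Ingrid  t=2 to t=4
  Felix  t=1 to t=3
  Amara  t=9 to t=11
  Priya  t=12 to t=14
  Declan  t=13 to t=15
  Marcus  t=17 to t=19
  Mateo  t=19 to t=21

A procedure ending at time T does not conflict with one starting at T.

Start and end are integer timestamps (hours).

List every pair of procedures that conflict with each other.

Declan & Priya, Felix & Ingrid

Sorted by start: Hannah, Felix, Ingrid, Amara, Priya, Declan, Marcus, Mateo.
Felix starts exactly when Hannah ends (back-to-back, no overlap) — done with Hannah.
Ingrid starts before Felix ends → Felix and Ingrid overlap.
Amara starts after Felix ends — done with Felix.
Amara starts after Ingrid ends — done with Ingrid.
Priya starts after Amara ends — done with Amara.
Declan starts before Priya ends → Priya and Declan overlap.
Marcus starts after Priya ends — done with Priya.
Marcus starts after Declan ends — done with Declan.
Mateo starts exactly when Marcus ends (back-to-back, no overlap).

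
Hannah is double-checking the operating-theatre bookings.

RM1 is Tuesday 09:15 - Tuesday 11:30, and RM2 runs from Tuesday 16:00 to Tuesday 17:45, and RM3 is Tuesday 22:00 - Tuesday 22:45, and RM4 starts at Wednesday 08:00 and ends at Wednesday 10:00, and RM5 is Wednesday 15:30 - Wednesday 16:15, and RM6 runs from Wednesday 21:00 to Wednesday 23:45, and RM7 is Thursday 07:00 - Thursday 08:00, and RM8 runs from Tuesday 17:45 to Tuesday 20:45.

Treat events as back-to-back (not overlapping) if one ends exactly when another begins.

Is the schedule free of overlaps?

Yes

Sorted by start: RM1, RM2, RM8, RM3, RM4, RM5, RM6, RM7.
RM2 starts after RM1 ends — done with RM1.
RM8 starts exactly when RM2 ends (back-to-back, no overlap) — done with RM2.
RM3 starts after RM8 ends — done with RM8.
RM4 starts after RM3 ends — done with RM3.
RM5 starts after RM4 ends — done with RM4.
RM6 starts after RM5 ends — done with RM5.
RM7 starts after RM6 ends.
Every pair is clear; the schedule has no overlaps.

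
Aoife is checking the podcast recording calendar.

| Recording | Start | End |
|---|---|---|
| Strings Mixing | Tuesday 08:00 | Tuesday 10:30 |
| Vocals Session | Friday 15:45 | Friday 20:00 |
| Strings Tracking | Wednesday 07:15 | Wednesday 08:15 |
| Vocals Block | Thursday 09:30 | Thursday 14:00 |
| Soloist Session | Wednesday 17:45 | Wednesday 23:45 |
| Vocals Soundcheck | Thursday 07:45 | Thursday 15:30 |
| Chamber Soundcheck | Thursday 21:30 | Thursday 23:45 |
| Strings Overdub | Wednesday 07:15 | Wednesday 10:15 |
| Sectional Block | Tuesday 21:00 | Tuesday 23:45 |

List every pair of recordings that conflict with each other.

Strings Overdub & Strings Tracking, Vocals Block & Vocals Soundcheck

Two intervals overlap when each starts before the other ends.
Sorted by start: Strings Mixing, Sectional Block, Strings Overdub, Strings Tracking, Soloist Session, Vocals Soundcheck, Vocals Block, Chamber Soundcheck, Vocals Session.
Sectional Block starts after Strings Mixing ends — done with Strings Mixing.
Strings Overdub starts after Sectional Block ends — done with Sectional Block.
Strings Tracking starts before Strings Overdub ends → Strings Overdub and Strings Tracking overlap.
Soloist Session starts after Strings Overdub ends — done with Strings Overdub.
Soloist Session starts after Strings Tracking ends — done with Strings Tracking.
Vocals Soundcheck starts after Soloist Session ends — done with Soloist Session.
Vocals Block starts before Vocals Soundcheck ends → Vocals Soundcheck and Vocals Block overlap.
Chamber Soundcheck starts after Vocals Soundcheck ends — done with Vocals Soundcheck.
Chamber Soundcheck starts after Vocals Block ends — done with Vocals Block.
Vocals Session starts after Chamber Soundcheck ends.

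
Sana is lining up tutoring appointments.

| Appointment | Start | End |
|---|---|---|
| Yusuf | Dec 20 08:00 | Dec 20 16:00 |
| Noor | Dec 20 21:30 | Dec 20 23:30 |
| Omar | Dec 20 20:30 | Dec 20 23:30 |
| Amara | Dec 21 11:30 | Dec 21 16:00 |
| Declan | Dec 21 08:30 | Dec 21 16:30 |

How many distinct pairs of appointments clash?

2

Sorted by start: Yusuf, Omar, Noor, Declan, Amara.
Omar starts after Yusuf ends, so nothing later overlaps Yusuf either.
Noor starts before Omar ends → Omar and Noor overlap.
Declan starts after Omar ends, so nothing later overlaps Omar either.
Declan starts after Noor ends, so nothing later overlaps Noor either.
Amara starts before Declan ends → Declan and Amara overlap.
Overlapping pairs: Amara & Declan, Noor & Omar — 2 in total.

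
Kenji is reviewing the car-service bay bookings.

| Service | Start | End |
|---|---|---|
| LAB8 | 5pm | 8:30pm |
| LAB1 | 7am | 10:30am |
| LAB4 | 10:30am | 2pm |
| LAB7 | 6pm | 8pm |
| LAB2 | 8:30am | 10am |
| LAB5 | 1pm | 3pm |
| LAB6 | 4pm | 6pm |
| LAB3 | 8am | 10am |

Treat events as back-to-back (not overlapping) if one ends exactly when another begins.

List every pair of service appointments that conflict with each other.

LAB1 & LAB2, LAB1 & LAB3, LAB2 & LAB3, LAB4 & LAB5, LAB6 & LAB8, LAB7 & LAB8

Two intervals overlap when each starts before the other ends.
Sorted by start: LAB1, LAB3, LAB2, LAB4, LAB5, LAB6, LAB8, LAB7.
LAB3 starts before LAB1 ends → LAB1 and LAB3 overlap.
LAB2 starts before LAB1 ends → LAB1 and LAB2 overlap.
LAB4 starts exactly when LAB1 ends (back-to-back, no overlap) — done with LAB1.
LAB2 starts before LAB3 ends → LAB3 and LAB2 overlap.
LAB4 starts after LAB3 ends — done with LAB3.
LAB4 starts after LAB2 ends — done with LAB2.
LAB5 starts before LAB4 ends → LAB4 and LAB5 overlap.
LAB6 starts after LAB4 ends — done with LAB4.
LAB6 starts after LAB5 ends — done with LAB5.
LAB8 starts before LAB6 ends → LAB6 and LAB8 overlap.
LAB7 starts exactly when LAB6 ends (back-to-back, no overlap).
LAB7 starts before LAB8 ends → LAB8 and LAB7 overlap.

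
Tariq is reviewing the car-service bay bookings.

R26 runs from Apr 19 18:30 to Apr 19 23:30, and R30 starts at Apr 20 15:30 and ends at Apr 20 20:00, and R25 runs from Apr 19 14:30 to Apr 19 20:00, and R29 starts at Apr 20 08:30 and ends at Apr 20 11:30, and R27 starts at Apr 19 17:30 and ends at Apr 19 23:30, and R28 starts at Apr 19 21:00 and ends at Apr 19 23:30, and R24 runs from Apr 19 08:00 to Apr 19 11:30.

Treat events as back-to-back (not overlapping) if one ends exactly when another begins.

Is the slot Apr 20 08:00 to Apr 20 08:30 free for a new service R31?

Yes — the slot is free

R24: ends Apr 19 11:30 at or before R31 starts Apr 20 08:00 → clear.
R25: ends Apr 19 20:00 at or before R31 starts Apr 20 08:00 → clear.
R27: ends Apr 19 23:30 at or before R31 starts Apr 20 08:00 → clear.
R26: ends Apr 19 23:30 at or before R31 starts Apr 20 08:00 → clear.
R28: ends Apr 19 23:30 at or before R31 starts Apr 20 08:00 → clear.
R29: starts Apr 20 08:30 at or after R31 ends Apr 20 08:30 → clear.
R30: starts Apr 20 15:30 at or after R31 ends Apr 20 08:30 → clear.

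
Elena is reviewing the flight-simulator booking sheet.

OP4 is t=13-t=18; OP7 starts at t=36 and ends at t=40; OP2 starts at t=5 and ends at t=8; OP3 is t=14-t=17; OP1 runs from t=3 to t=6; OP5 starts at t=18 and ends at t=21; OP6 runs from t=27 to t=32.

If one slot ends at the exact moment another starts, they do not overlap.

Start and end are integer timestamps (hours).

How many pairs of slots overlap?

2

Two intervals overlap when each starts before the other ends.
Sorted by start: OP1, OP2, OP4, OP3, OP5, OP6, OP7.
OP2 starts before OP1 ends → OP1 and OP2 overlap.
OP4 starts after OP1 ends, so nothing later overlaps OP1 either.
OP4 starts after OP2 ends, so nothing later overlaps OP2 either.
OP3 starts before OP4 ends → OP4 and OP3 overlap.
OP5 starts exactly when OP4 ends (back-to-back, no overlap), so nothing later overlaps OP4 either.
OP5 starts after OP3 ends, so nothing later overlaps OP3 either.
OP6 starts after OP5 ends, so nothing later overlaps OP5 either.
OP7 starts after OP6 ends.
Overlapping pairs: OP1 & OP2, OP3 & OP4 — 2 in total.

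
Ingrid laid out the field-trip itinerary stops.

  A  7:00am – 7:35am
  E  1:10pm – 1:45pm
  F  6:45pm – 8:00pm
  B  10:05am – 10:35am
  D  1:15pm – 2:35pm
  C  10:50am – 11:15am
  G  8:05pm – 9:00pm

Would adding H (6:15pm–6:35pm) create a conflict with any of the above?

No — it doesn't clash with anything

A: ends 7:35am at or before H starts 6:15pm → clear.
B: ends 10:35am at or before H starts 6:15pm → clear.
C: ends 11:15am at or before H starts 6:15pm → clear.
E: ends 1:45pm at or before H starts 6:15pm → clear.
D: ends 2:35pm at or before H starts 6:15pm → clear.
F: starts 6:45pm at or after H ends 6:35pm → clear.
G: starts 8:05pm at or after H ends 6:35pm → clear.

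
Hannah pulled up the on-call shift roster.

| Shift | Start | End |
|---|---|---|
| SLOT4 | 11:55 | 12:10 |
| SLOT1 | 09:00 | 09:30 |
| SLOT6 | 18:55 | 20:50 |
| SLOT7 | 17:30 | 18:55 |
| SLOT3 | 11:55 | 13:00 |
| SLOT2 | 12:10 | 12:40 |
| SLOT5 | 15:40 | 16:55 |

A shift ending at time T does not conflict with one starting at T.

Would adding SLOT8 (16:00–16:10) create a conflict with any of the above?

SLOT1: ends 09:30 at or before SLOT8 starts 16:00 → clear.
SLOT3: ends 13:00 at or before SLOT8 starts 16:00 → clear.
SLOT4: ends 12:10 at or before SLOT8 starts 16:00 → clear.
SLOT2: ends 12:40 at or before SLOT8 starts 16:00 → clear.
SLOT5: starts 15:40 before SLOT8 ends 16:10, and ends 16:55 after SLOT8 starts 16:00 → overlap.
SLOT7: starts 17:30 at or after SLOT8 ends 16:10 → clear.
SLOT6: starts 18:55 at or after SLOT8 ends 16:10 → clear.
SLOT8 overlaps SLOT5.

Yes — it overlaps SLOT5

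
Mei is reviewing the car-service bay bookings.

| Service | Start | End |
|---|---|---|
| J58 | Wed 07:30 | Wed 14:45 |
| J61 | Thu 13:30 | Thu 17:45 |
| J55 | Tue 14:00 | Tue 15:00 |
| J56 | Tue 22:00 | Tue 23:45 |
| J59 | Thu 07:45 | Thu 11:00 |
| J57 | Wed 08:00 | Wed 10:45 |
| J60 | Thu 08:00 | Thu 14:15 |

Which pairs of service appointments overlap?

Sorted by start: J55, J56, J58, J57, J59, J60, J61.
J56 starts after J55 ends; J55 is clear from here.
J58 starts after J56 ends; J56 is clear from here.
J57 starts before J58 ends → J58 and J57 overlap.
J59 starts after J58 ends; J58 is clear from here.
J59 starts after J57 ends; J57 is clear from here.
J60 starts before J59 ends → J59 and J60 overlap.
J61 starts after J59 ends.
J61 starts before J60 ends → J60 and J61 overlap.

J57 & J58, J59 & J60, J60 & J61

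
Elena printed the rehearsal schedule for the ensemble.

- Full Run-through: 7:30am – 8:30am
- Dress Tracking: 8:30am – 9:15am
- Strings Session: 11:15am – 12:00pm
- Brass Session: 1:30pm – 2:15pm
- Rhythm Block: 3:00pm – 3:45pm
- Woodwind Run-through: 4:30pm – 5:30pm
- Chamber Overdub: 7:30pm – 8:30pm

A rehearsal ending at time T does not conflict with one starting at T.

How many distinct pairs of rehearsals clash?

0

Two intervals overlap when each starts before the other ends.
Sorted by start: Full Run-through, Dress Tracking, Strings Session, Brass Session, Rhythm Block, Woodwind Run-through, Chamber Overdub.
Dress Tracking starts exactly when Full Run-through ends (back-to-back, no overlap), so nothing later overlaps Full Run-through either.
Strings Session starts after Dress Tracking ends, so nothing later overlaps Dress Tracking either.
Brass Session starts after Strings Session ends, so nothing later overlaps Strings Session either.
Rhythm Block starts after Brass Session ends, so nothing later overlaps Brass Session either.
Woodwind Run-through starts after Rhythm Block ends, so nothing later overlaps Rhythm Block either.
Chamber Overdub starts after Woodwind Run-through ends.
No pair overlaps.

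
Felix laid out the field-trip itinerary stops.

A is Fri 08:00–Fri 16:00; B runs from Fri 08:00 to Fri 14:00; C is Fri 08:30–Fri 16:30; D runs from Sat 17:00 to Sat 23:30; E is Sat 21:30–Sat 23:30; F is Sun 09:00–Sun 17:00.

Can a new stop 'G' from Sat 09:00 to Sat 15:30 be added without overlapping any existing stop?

A: ends Fri 16:00 at or before G starts Sat 09:00 → clear.
B: ends Fri 14:00 at or before G starts Sat 09:00 → clear.
C: ends Fri 16:30 at or before G starts Sat 09:00 → clear.
D: starts Sat 17:00 at or after G ends Sat 15:30 → clear.
E: starts Sat 21:30 at or after G ends Sat 15:30 → clear.
F: starts Sun 09:00 at or after G ends Sat 15:30 → clear.

Yes — the slot is free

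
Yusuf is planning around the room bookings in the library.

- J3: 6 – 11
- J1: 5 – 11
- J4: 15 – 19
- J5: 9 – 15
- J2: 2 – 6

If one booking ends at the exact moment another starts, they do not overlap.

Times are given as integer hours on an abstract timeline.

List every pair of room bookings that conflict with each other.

Sorted by start: J2, J1, J3, J5, J4.
J1 starts before J2 ends → J2 and J1 overlap.
J3 starts exactly when J2 ends (back-to-back, no overlap) — done with J2.
J3 starts before J1 ends → J1 and J3 overlap.
J5 starts before J1 ends → J1 and J5 overlap.
J4 starts after J1 ends.
J5 starts before J3 ends → J3 and J5 overlap.
J4 starts after J3 ends.
J4 starts exactly when J5 ends (back-to-back, no overlap).

J1 & J2, J1 & J3, J1 & J5, J3 & J5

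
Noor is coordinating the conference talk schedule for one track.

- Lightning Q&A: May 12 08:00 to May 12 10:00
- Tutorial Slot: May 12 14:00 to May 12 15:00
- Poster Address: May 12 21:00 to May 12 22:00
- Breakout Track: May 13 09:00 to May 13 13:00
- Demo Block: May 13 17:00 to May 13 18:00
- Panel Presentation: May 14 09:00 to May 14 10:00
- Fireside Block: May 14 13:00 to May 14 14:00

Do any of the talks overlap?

No

Sorted by start: Lightning Q&A, Tutorial Slot, Poster Address, Breakout Track, Demo Block, Panel Presentation, Fireside Block.
Tutorial Slot starts after Lightning Q&A ends; Lightning Q&A is clear from here.
Poster Address starts after Tutorial Slot ends; Tutorial Slot is clear from here.
Breakout Track starts after Poster Address ends; Poster Address is clear from here.
Demo Block starts after Breakout Track ends; Breakout Track is clear from here.
Panel Presentation starts after Demo Block ends; Demo Block is clear from here.
Fireside Block starts after Panel Presentation ends.
Every pair is clear; the schedule has no overlaps.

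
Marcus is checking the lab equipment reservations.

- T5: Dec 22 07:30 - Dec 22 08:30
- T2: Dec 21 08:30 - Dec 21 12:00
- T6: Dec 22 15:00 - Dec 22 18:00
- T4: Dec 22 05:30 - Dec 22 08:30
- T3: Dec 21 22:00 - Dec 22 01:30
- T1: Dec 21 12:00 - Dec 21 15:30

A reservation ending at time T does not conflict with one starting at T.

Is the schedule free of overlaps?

Check each pair: they overlap iff neither finishes before the other starts.
Sorted by start: T2, T1, T3, T4, T5, T6.
T1 starts exactly when T2 ends (back-to-back, no overlap) — done with T2.
T3 starts after T1 ends — done with T1.
T4 starts after T3 ends — done with T3.
T5 starts before T4 ends → T4 and T5 overlap.
That's a conflict, so the schedule is not conflict-free.

No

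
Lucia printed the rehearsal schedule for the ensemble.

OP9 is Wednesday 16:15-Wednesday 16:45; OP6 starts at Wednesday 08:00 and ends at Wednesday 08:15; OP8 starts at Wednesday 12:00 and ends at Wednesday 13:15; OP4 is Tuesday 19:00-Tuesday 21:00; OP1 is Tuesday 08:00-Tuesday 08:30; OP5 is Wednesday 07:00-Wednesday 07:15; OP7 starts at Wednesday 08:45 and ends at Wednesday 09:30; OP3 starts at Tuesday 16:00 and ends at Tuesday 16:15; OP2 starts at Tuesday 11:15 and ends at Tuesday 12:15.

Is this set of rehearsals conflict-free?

Two intervals overlap when each starts before the other ends.
Sorted by start: OP1, OP2, OP3, OP4, OP5, OP6, OP7, OP8, OP9.
OP2 starts after OP1 ends; OP1 is clear from here.
OP3 starts after OP2 ends; OP2 is clear from here.
OP4 starts after OP3 ends; OP3 is clear from here.
OP5 starts after OP4 ends; OP4 is clear from here.
OP6 starts after OP5 ends; OP5 is clear from here.
OP7 starts after OP6 ends; OP6 is clear from here.
OP8 starts after OP7 ends; OP7 is clear from here.
OP9 starts after OP8 ends.
Every pair is clear; the schedule has no overlaps.

Yes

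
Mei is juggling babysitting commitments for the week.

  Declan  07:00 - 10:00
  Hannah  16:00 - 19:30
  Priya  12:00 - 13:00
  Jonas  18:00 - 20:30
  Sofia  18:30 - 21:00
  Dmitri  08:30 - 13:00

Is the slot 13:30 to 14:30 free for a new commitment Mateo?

Yes — the slot is free

Declan: ends 10:00 at or before Mateo starts 13:30 → clear.
Dmitri: ends 13:00 at or before Mateo starts 13:30 → clear.
Priya: ends 13:00 at or before Mateo starts 13:30 → clear.
Hannah: starts 16:00 at or after Mateo ends 14:30 → clear.
Jonas: starts 18:00 at or after Mateo ends 14:30 → clear.
Sofia: starts 18:30 at or after Mateo ends 14:30 → clear.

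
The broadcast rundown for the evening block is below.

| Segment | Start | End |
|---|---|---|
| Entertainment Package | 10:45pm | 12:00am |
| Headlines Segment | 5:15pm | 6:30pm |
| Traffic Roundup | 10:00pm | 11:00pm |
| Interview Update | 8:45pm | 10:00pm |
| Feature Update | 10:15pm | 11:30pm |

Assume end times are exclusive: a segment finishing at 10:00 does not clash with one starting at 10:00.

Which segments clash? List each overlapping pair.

Sorted by start: Headlines Segment, Interview Update, Traffic Roundup, Feature Update, Entertainment Package.
Interview Update starts after Headlines Segment ends, so Headlines Segment has no further overlaps.
Traffic Roundup starts exactly when Interview Update ends (back-to-back, no overlap), so Interview Update has no further overlaps.
Feature Update starts before Traffic Roundup ends → Traffic Roundup and Feature Update overlap.
Entertainment Package starts before Traffic Roundup ends → Traffic Roundup and Entertainment Package overlap.
Entertainment Package starts before Feature Update ends → Feature Update and Entertainment Package overlap.

Entertainment Package & Feature Update, Entertainment Package & Traffic Roundup, Feature Update & Traffic Roundup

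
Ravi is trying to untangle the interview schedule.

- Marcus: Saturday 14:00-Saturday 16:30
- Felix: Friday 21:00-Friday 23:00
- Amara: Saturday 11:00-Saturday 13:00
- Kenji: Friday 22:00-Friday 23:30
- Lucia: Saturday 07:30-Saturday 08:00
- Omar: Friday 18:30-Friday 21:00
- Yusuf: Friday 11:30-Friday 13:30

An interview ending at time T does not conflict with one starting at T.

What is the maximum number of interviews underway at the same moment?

2

Sort all start/end points and keep a running count:
Friday 11:30 start Yusuf → 1
Friday 13:30 end Yusuf → 0
Friday 18:30 start Omar → 1
Friday 21:00 end Omar → 0
Friday 21:00 start Felix → 1
Friday 22:00 start Kenji → 2
Friday 23:00 end Felix → 1
Friday 23:30 end Kenji → 0
Saturday 07:30 start Lucia → 1
Saturday 08:00 end Lucia → 0
Saturday 11:00 start Amara → 1
Saturday 13:00 end Amara → 0
Saturday 14:00 start Marcus → 1
Saturday 16:30 end Marcus → 0
Peak is 2, at Friday 22:00 (Felix, Kenji).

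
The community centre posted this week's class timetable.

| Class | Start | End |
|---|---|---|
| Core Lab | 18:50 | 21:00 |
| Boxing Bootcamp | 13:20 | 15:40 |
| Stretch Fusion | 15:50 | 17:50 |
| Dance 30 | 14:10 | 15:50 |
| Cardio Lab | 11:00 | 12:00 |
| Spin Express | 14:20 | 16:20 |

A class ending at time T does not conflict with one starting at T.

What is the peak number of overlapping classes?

3

Sort all start/end points and keep a running count:
11:00 start Cardio Lab → 1
12:00 end Cardio Lab → 0
13:20 start Boxing Bootcamp → 1
14:10 start Dance 30 → 2
14:20 start Spin Express → 3
15:40 end Boxing Bootcamp → 2
15:50 end Dance 30 → 1
15:50 start Stretch Fusion → 2
16:20 end Spin Express → 1
17:50 end Stretch Fusion → 0
18:50 start Core Lab → 1
21:00 end Core Lab → 0
Peak is 3, at 14:20 (Boxing Bootcamp, Dance 30, Spin Express).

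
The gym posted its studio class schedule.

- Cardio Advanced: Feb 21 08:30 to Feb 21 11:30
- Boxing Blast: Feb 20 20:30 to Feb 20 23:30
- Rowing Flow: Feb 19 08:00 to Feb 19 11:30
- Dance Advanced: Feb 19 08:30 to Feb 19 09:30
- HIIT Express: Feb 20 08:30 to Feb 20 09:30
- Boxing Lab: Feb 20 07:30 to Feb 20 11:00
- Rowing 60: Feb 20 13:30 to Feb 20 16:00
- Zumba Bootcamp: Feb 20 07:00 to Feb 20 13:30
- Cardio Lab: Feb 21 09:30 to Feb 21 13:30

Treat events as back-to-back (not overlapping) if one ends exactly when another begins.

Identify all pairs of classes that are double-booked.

Boxing Lab & HIIT Express, Boxing Lab & Zumba Bootcamp, Cardio Advanced & Cardio Lab, Dance Advanced & Rowing Flow, HIIT Express & Zumba Bootcamp

Sorted by start: Rowing Flow, Dance Advanced, Zumba Bootcamp, Boxing Lab, HIIT Express, Rowing 60, Boxing Blast, Cardio Advanced, Cardio Lab.
Dance Advanced starts before Rowing Flow ends → Rowing Flow and Dance Advanced overlap.
Zumba Bootcamp starts after Rowing Flow ends, so nothing later overlaps Rowing Flow either.
Zumba Bootcamp starts after Dance Advanced ends, so nothing later overlaps Dance Advanced either.
Boxing Lab starts before Zumba Bootcamp ends → Zumba Bootcamp and Boxing Lab overlap.
HIIT Express starts before Zumba Bootcamp ends → Zumba Bootcamp and HIIT Express overlap.
Rowing 60 starts exactly when Zumba Bootcamp ends (back-to-back, no overlap), so nothing later overlaps Zumba Bootcamp either.
HIIT Express starts before Boxing Lab ends → Boxing Lab and HIIT Express overlap.
Rowing 60 starts after Boxing Lab ends, so nothing later overlaps Boxing Lab either.
Rowing 60 starts after HIIT Express ends, so nothing later overlaps HIIT Express either.
Boxing Blast starts after Rowing 60 ends, so nothing later overlaps Rowing 60 either.
Cardio Advanced starts after Boxing Blast ends, so nothing later overlaps Boxing Blast either.
Cardio Lab starts before Cardio Advanced ends → Cardio Advanced and Cardio Lab overlap.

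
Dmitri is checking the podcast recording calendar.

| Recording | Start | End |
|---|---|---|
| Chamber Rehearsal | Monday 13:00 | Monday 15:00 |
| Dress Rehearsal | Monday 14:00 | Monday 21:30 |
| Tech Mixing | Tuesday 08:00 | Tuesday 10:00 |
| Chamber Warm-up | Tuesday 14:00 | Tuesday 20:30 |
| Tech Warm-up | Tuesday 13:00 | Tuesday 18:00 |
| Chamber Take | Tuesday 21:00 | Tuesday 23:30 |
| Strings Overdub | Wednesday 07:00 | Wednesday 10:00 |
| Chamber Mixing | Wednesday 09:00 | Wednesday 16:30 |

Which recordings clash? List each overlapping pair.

Sorted by start: Chamber Rehearsal, Dress Rehearsal, Tech Mixing, Tech Warm-up, Chamber Warm-up, Chamber Take, Strings Overdub, Chamber Mixing.
Dress Rehearsal starts before Chamber Rehearsal ends → Chamber Rehearsal and Dress Rehearsal overlap.
Tech Mixing starts after Chamber Rehearsal ends — done with Chamber Rehearsal.
Tech Mixing starts after Dress Rehearsal ends — done with Dress Rehearsal.
Tech Warm-up starts after Tech Mixing ends — done with Tech Mixing.
Chamber Warm-up starts before Tech Warm-up ends → Tech Warm-up and Chamber Warm-up overlap.
Chamber Take starts after Tech Warm-up ends — done with Tech Warm-up.
Chamber Take starts after Chamber Warm-up ends — done with Chamber Warm-up.
Strings Overdub starts after Chamber Take ends — done with Chamber Take.
Chamber Mixing starts before Strings Overdub ends → Strings Overdub and Chamber Mixing overlap.

Chamber Mixing & Strings Overdub, Chamber Rehearsal & Dress Rehearsal, Chamber Warm-up & Tech Warm-up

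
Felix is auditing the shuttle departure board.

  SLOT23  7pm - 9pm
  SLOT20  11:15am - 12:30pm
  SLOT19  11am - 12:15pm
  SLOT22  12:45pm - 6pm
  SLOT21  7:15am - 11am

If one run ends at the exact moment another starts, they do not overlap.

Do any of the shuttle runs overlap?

Yes

Sorted by start: SLOT21, SLOT19, SLOT20, SLOT22, SLOT23.
SLOT19 starts exactly when SLOT21 ends (back-to-back, no overlap) — done with SLOT21.
SLOT20 starts before SLOT19 ends → SLOT19 and SLOT20 overlap.
That's a conflict, so the schedule is not conflict-free.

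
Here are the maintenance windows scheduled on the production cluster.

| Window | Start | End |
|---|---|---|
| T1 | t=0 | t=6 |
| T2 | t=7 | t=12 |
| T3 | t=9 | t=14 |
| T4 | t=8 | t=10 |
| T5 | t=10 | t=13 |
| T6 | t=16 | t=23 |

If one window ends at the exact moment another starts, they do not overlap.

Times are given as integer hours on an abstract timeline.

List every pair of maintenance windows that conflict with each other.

T2 & T3, T2 & T4, T2 & T5, T3 & T4, T3 & T5

Sorted by start: T1, T2, T4, T3, T5, T6.
T2 starts after T1 ends; T1 is clear from here.
T4 starts before T2 ends → T2 and T4 overlap.
T3 starts before T2 ends → T2 and T3 overlap.
T5 starts before T2 ends → T2 and T5 overlap.
T6 starts after T2 ends.
T3 starts before T4 ends → T4 and T3 overlap.
T5 starts exactly when T4 ends (back-to-back, no overlap); T4 is clear from here.
T5 starts before T3 ends → T3 and T5 overlap.
T6 starts after T3 ends.
T6 starts after T5 ends.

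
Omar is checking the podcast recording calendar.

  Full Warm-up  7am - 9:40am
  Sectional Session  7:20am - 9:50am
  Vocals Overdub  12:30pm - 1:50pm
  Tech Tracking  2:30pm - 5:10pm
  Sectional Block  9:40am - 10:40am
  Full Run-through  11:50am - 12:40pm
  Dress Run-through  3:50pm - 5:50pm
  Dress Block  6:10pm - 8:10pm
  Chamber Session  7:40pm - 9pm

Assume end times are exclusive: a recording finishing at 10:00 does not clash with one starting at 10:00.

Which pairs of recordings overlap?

Chamber Session & Dress Block, Dress Run-through & Tech Tracking, Full Run-through & Vocals Overdub, Full Warm-up & Sectional Session, Sectional Block & Sectional Session

Sorted by start: Full Warm-up, Sectional Session, Sectional Block, Full Run-through, Vocals Overdub, Tech Tracking, Dress Run-through, Dress Block, Chamber Session.
Sectional Session starts before Full Warm-up ends → Full Warm-up and Sectional Session overlap.
Sectional Block starts exactly when Full Warm-up ends (back-to-back, no overlap); Full Warm-up is clear from here.
Sectional Block starts before Sectional Session ends → Sectional Session and Sectional Block overlap.
Full Run-through starts after Sectional Session ends; Sectional Session is clear from here.
Full Run-through starts after Sectional Block ends; Sectional Block is clear from here.
Vocals Overdub starts before Full Run-through ends → Full Run-through and Vocals Overdub overlap.
Tech Tracking starts after Full Run-through ends; Full Run-through is clear from here.
Tech Tracking starts after Vocals Overdub ends; Vocals Overdub is clear from here.
Dress Run-through starts before Tech Tracking ends → Tech Tracking and Dress Run-through overlap.
Dress Block starts after Tech Tracking ends; Tech Tracking is clear from here.
Dress Block starts after Dress Run-through ends; Dress Run-through is clear from here.
Chamber Session starts before Dress Block ends → Dress Block and Chamber Session overlap.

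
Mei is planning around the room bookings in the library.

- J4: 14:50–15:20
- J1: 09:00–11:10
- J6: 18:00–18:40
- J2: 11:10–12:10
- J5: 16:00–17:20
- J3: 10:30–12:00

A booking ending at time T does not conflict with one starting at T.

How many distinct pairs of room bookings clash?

Check each pair: they overlap iff neither finishes before the other starts.
Sorted by start: J1, J3, J2, J4, J5, J6.
J3 starts before J1 ends → J1 and J3 overlap.
J2 starts exactly when J1 ends (back-to-back, no overlap); J1 is clear from here.
J2 starts before J3 ends → J3 and J2 overlap.
J4 starts after J3 ends; J3 is clear from here.
J4 starts after J2 ends; J2 is clear from here.
J5 starts after J4 ends; J4 is clear from here.
J6 starts after J5 ends.
Overlapping pairs: J1 & J3, J2 & J3 — 2 in total.

2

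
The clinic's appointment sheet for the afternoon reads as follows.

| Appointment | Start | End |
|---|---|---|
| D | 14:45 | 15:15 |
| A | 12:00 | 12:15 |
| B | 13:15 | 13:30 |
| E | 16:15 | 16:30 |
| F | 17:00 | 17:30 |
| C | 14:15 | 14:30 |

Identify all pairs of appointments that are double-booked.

none

Sorted by start: A, B, C, D, E, F.
B starts after A ends, so nothing later overlaps A either.
C starts after B ends, so nothing later overlaps B either.
D starts after C ends, so nothing later overlaps C either.
E starts after D ends, so nothing later overlaps D either.
F starts after E ends.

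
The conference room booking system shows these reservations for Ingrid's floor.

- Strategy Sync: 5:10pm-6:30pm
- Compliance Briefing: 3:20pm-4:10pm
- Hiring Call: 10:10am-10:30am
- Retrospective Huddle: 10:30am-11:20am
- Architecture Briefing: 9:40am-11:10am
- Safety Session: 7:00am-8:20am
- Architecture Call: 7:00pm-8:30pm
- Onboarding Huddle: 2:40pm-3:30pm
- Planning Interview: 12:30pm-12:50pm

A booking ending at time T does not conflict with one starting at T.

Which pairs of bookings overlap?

Check each pair: they overlap iff neither finishes before the other starts.
Sorted by start: Safety Session, Architecture Briefing, Hiring Call, Retrospective Huddle, Planning Interview, Onboarding Huddle, Compliance Briefing, Strategy Sync, Architecture Call.
Architecture Briefing starts after Safety Session ends, so Safety Session has no further overlaps.
Hiring Call starts before Architecture Briefing ends → Architecture Briefing and Hiring Call overlap.
Retrospective Huddle starts before Architecture Briefing ends → Architecture Briefing and Retrospective Huddle overlap.
Planning Interview starts after Architecture Briefing ends, so Architecture Briefing has no further overlaps.
Retrospective Huddle starts exactly when Hiring Call ends (back-to-back, no overlap), so Hiring Call has no further overlaps.
Planning Interview starts after Retrospective Huddle ends, so Retrospective Huddle has no further overlaps.
Onboarding Huddle starts after Planning Interview ends, so Planning Interview has no further overlaps.
Compliance Briefing starts before Onboarding Huddle ends → Onboarding Huddle and Compliance Briefing overlap.
Strategy Sync starts after Onboarding Huddle ends, so Onboarding Huddle has no further overlaps.
Strategy Sync starts after Compliance Briefing ends, so Compliance Briefing has no further overlaps.
Architecture Call starts after Strategy Sync ends.

Architecture Briefing & Hiring Call, Architecture Briefing & Retrospective Huddle, Compliance Briefing & Onboarding Huddle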